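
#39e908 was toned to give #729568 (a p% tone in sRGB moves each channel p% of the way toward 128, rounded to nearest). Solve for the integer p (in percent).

80%

#39e908 is rgb(57, 233, 8); #729568 is rgb(114, 149, 104).
On the B channel (widest range): 104 ≈ 8 + (p/100)(128 − 8), so p ≈ 100×(104 − 8)/(128 − 8) = 9600/120 = 80.00.
p = 80 reproduces all three channels after rounding.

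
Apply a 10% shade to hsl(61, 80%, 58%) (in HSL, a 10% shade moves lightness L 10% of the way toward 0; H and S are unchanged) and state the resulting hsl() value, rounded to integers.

hsl(61, 80%, 52%)

L moves 10% from 58 toward 0: 58 − 5.8 = 52.2 → 52.
H and S are unchanged.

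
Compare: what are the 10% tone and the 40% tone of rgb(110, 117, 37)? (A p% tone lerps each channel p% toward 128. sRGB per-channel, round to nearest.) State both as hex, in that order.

10% tone:
  R: 110 + 0.1×(128−110) = 110 + 1.8 = 111.8 → 112
  G: 117 + 1.1 = 118.1 → 118
  B: 37 + 0.1×(128−37) = 37 + 9.1 = 46.1 → 46
  → #70762E
40% tone:
  R: 110 + 0.4×(128−110) = 110 + 7.2 = 117.2 → 117
  G: 117 + 0.4×(128−117) = 117 + 4.4 = 121.4 → 121
  B: 37 + 36.4 = 73.4 → 73
  → #757949

#70762E, #757949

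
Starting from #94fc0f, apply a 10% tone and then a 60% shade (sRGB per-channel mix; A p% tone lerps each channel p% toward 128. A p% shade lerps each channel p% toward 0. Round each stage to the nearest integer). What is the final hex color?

#3a600a

#94fc0f is rgb(148, 252, 15).
Per channel, c → c + 0.1(128 − c):
  R: 148 − 2 = 146 → 146
  G: 252 + 0.1×(128−252) = 252 − 12.4 = 239.6 → 240
  B: 15 + 0.1×(128−15) = 15 + 11.3 = 26.3 → 26
After the tone: rgb(146, 240, 26) = #92f01a.
Per channel, c → c + 0.6(0 − c):
  R: 146 + 0.6×(0−146) = 146 − 87.6 = 58.4 → 58
  G: 240 + 0.6×(0−240) = 240 − 144 = 96 → 96
  B: 26 + 0.6×(0−26) = 26 − 15.6 = 10.4 → 10
rgb(58, 96, 10) = #3a600a.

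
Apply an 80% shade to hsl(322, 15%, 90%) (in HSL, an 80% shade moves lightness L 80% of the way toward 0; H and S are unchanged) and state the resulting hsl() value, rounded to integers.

L moves 80% from 90 toward 0: 90 − 72 = 18 → 18.
H and S are unchanged.

hsl(322, 15%, 18%)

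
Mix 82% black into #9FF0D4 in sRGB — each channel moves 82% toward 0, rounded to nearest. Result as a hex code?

#9FF0D4 is rgb(159, 240, 212).
An 82% shade moves each channel 82% toward 0:
  R: 159 + 0.82×(0−159) = 159 − 130.38 = 28.62 → 29
  G: 240 − 196.8 = 43.2 → 43
  B: 212 − 173.84 = 38.16 → 38
rgb(29, 43, 38) = #1D2B26.

#1D2B26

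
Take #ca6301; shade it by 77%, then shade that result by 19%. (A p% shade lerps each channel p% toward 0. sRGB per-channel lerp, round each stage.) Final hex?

#ca6301 is rgb(202, 99, 1).
Lerp each channel 77% toward 0:
  R: 202 + 0.77×(0−202) = 202 − 155.54 = 46.46 → 46
  G: 99 + 0.77×(0−99) = 99 − 76.23 = 22.77 → 23
  B: 1 + 0.77×(0−1) = 1 − 0.77 = 0.23 → 0
After the shade: rgb(46, 23, 0) = #2e1700.
A 19% shade moves each channel 19% toward 0:
  R: 46 − 8.74 = 37.26 → 37
  G: 23 + 0.19×(0−23) = 23 − 4.37 = 18.63 → 19
  B: 0 + 0.19×(0−0) = 0 + 0 = 0 → 0
rgb(37, 19, 0) = #251300.

#251300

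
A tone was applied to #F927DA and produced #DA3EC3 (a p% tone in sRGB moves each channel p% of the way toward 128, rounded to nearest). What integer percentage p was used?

#F927DA is rgb(249, 39, 218); #DA3EC3 is rgb(218, 62, 195).
On the R channel (widest range): 218 ≈ 249 + (p/100)(128 − 249), so p ≈ 100×(218 − 249)/(128 − 249) = -3100/-121 = 25.62.
p = 26 reproduces all three channels after rounding.

26%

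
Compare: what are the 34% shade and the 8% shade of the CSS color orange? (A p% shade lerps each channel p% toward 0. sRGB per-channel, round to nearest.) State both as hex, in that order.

CSS orange is rgb(255, 165, 0).
34% shade:
  R: 255 + 0.34×(0−255) = 255 − 86.7 = 168.3 → 168
  G: 165 − 56.1 = 108.9 → 109
  B: 0 + 0.34×(0−0) = 0 + 0 = 0 → 0
  → #a86d00
8% shade:
  R: 255 + 0.08×(0−255) = 255 − 20.4 = 234.6 → 235
  G: 165 + 0.08×(0−165) = 165 − 13.2 = 151.8 → 152
  B: 0 + 0.08×(0−0) = 0 + 0 = 0 → 0
  → #eb9800

#a86d00, #eb9800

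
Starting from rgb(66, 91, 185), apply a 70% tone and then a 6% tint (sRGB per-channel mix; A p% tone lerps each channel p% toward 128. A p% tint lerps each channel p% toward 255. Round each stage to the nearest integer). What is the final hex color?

#767d98

Lerp each channel 70% toward 128:
  R: 66 + 0.7×(128−66) = 66 + 43.4 = 109.4 → 109
  G: 91 + 0.7×(128−91) = 91 + 25.9 = 116.9 → 117
  B: 185 + 0.7×(128−185) = 185 − 39.9 = 145.1 → 145
After the tone: rgb(109, 117, 145) = #6d7591.
Per channel, c → c + 0.06(255 − c):
  R: 109 + 8.76 = 117.76 → 118
  G: 117 + 8.28 = 125.28 → 125
  B: 145 + 6.6 = 151.6 → 152
rgb(118, 125, 152) = #767d98.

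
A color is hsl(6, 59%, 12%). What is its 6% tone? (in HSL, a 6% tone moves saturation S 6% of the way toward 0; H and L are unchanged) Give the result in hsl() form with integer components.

S moves 6% from 59 toward 0: 59 − 3.54 = 55.46 → 55.
H and L are unchanged.

hsl(6, 55%, 12%)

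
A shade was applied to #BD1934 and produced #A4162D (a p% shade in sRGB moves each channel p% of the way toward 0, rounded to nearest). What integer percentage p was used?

#BD1934 is rgb(189, 25, 52); #A4162D is rgb(164, 22, 45).
On the R channel (widest range): 164 ≈ 189 + (p/100)(0 − 189), so p ≈ 100×(164 − 189)/(0 − 189) = -2500/-189 = 13.23.
p = 13 reproduces all three channels after rounding.

13%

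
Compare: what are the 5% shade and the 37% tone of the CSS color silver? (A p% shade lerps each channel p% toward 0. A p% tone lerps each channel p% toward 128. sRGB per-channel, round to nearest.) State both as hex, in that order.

#B6B6B6, #A8A8A8

CSS silver is rgb(192, 192, 192).
5% shade:
  R: 192 + 0.05×(0−192) = 192 − 9.6 = 182.4 → 182
  G: 192 + 0.05×(0−192) = 192 − 9.6 = 182.4 → 182
  B: 192 + 0.05×(0−192) = 192 − 9.6 = 182.4 → 182
  → #B6B6B6
37% tone:
  R: 192 − 23.68 = 168.32 → 168
  G: 192 − 23.68 = 168.32 → 168
  B: 192 − 23.68 = 168.32 → 168
  → #A8A8A8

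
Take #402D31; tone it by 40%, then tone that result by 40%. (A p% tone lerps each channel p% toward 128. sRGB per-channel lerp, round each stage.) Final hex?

#696264

#402D31 is rgb(64, 45, 49).
Lerp each channel 40% toward 128:
  R: 64 + 0.4×(128−64) = 64 + 25.6 = 89.6 → 90
  G: 45 + 33.2 = 78.2 → 78
  B: 49 + 31.6 = 80.6 → 81
After the tone: rgb(90, 78, 81) = #5A4E51.
A 40% tone moves each channel 40% toward 128:
  R: 90 + 0.4×(128−90) = 90 + 15.2 = 105.2 → 105
  G: 78 + 0.4×(128−78) = 78 + 20 = 98 → 98
  B: 81 + 0.4×(128−81) = 81 + 18.8 = 99.8 → 100
rgb(105, 98, 100) = #696264.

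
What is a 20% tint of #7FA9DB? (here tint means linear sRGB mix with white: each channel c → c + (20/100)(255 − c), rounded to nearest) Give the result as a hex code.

#7FA9DB is rgb(127, 169, 219).
Per channel, c → c + 0.2(255 − c):
  R: 127 + 25.6 = 152.6 → 153
  G: 169 + 0.2×(255−169) = 169 + 17.2 = 186.2 → 186
  B: 219 + 7.2 = 226.2 → 226
rgb(153, 186, 226) = #99BAE2.

#99BAE2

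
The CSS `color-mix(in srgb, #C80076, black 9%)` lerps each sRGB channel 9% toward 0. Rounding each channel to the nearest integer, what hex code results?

#C80076 is rgb(200, 0, 118).
Lerp each channel 9% toward 0:
  R: 200 + 0.09×(0−200) = 200 − 18 = 182 → 182
  G: 0 + 0 = 0 → 0
  B: 118 − 10.62 = 107.38 → 107
rgb(182, 0, 107) = #B6006B.

#B6006B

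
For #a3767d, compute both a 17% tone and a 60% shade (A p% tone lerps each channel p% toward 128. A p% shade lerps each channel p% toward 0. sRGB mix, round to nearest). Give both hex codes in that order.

#a3767d is rgb(163, 118, 125).
17% tone:
  R: 163 + 0.17×(128−163) = 163 − 5.95 = 157.05 → 157
  G: 118 + 0.17×(128−118) = 118 + 1.7 = 119.7 → 120
  B: 125 + 0.17×(128−125) = 125 + 0.51 = 125.51 → 126
  → #9d787e
60% shade:
  R: 163 + 0.6×(0−163) = 163 − 97.8 = 65.2 → 65
  G: 118 − 70.8 = 47.2 → 47
  B: 125 − 75 = 50 → 50
  → #412f32

#9d787e, #412f32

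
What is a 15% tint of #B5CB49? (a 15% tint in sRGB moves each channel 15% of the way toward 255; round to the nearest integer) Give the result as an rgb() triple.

rgb(192, 211, 100)

#B5CB49 is rgb(181, 203, 73).
Lerp each channel 15% toward 255:
  R: 181 + 11.1 = 192.1 → 192
  G: 203 + 0.15×(255−203) = 203 + 7.8 = 210.8 → 211
  B: 73 + 0.15×(255−73) = 73 + 27.3 = 100.3 → 100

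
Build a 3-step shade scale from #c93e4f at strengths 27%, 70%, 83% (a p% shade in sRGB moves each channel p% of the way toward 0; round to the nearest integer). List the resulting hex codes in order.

#932d3a, #3c1318, #220b0d

#c93e4f is rgb(201, 62, 79).
27%: (201 − 54.27 = 146.73→147, 62 − 16.74 = 45.26→45, 79 − 21.33 = 57.67→58) → #932d3a
70%: (201 − 140.7 = 60.3→60, 62 − 43.4 = 18.6→19, 79 − 55.3 = 23.7→24) → #3c1318
83%: (201 − 166.83 = 34.17→34, 62 − 51.46 = 10.54→11, 79 − 65.57 = 13.43→13) → #220b0d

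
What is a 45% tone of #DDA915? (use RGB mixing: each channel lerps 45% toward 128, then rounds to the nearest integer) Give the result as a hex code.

#B39745

#DDA915 is rgb(221, 169, 21).
A 45% tone moves each channel 45% toward 128:
  R: 221 − 41.85 = 179.15 → 179
  G: 169 + 0.45×(128−169) = 169 − 18.45 = 150.55 → 151
  B: 21 + 0.45×(128−21) = 21 + 48.15 = 69.15 → 69
rgb(179, 151, 69) = #B39745.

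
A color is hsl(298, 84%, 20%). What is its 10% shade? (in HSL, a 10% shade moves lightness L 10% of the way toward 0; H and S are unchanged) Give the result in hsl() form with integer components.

hsl(298, 84%, 18%)

L moves 10% from 20 toward 0: 20 − 2 = 18 → 18.
H and S are unchanged.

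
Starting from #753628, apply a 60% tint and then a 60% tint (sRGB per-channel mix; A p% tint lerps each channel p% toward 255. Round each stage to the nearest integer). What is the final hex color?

#E9DFDD

#753628 is rgb(117, 54, 40).
Lerp each channel 60% toward 255:
  R: 117 + 0.6×(255−117) = 117 + 82.8 = 199.8 → 200
  G: 54 + 0.6×(255−54) = 54 + 120.6 = 174.6 → 175
  B: 40 + 0.6×(255−40) = 40 + 129 = 169 → 169
After the tint: rgb(200, 175, 169) = #C8AFA9.
A 60% tint moves each channel 60% toward 255:
  R: 200 + 0.6×(255−200) = 200 + 33 = 233 → 233
  G: 175 + 0.6×(255−175) = 175 + 48 = 223 → 223
  B: 169 + 0.6×(255−169) = 169 + 51.6 = 220.6 → 221
rgb(233, 223, 221) = #E9DFDD.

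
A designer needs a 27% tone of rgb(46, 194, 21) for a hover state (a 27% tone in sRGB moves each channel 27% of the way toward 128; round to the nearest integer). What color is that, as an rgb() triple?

rgb(68, 176, 50)

A 27% tone moves each channel 27% toward 128:
  R: 46 + 22.14 = 68.14 → 68
  G: 194 − 17.82 = 176.18 → 176
  B: 21 + 0.27×(128−21) = 21 + 28.89 = 49.89 → 50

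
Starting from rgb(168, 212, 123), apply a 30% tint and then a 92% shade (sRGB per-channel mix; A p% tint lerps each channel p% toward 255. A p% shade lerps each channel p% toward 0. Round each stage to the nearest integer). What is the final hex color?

#10120D

Lerp each channel 30% toward 255:
  R: 168 + 0.3×(255−168) = 168 + 26.1 = 194.1 → 194
  G: 212 + 12.9 = 224.9 → 225
  B: 123 + 39.6 = 162.6 → 163
After the tint: rgb(194, 225, 163) = #C2E1A3.
A 92% shade moves each channel 92% toward 0:
  R: 194 + 0.92×(0−194) = 194 − 178.48 = 15.52 → 16
  G: 225 + 0.92×(0−225) = 225 − 207 = 18 → 18
  B: 163 − 149.96 = 13.04 → 13
rgb(16, 18, 13) = #10120D.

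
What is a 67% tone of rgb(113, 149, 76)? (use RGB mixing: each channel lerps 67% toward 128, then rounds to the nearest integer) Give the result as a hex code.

#7b876f

Per channel, c → c + 0.67(128 − c):
  R: 113 + 0.67×(128−113) = 113 + 10.05 = 123.05 → 123
  G: 149 + 0.67×(128−149) = 149 − 14.07 = 134.93 → 135
  B: 76 + 0.67×(128−76) = 76 + 34.84 = 110.84 → 111
rgb(123, 135, 111) = #7b876f.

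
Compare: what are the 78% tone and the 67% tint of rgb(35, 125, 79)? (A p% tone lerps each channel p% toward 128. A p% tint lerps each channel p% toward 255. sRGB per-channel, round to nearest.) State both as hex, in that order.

#6c7f75, #b6d4c5

78% tone:
  R: 35 + 0.78×(128−35) = 35 + 72.54 = 107.54 → 108
  G: 125 + 2.34 = 127.34 → 127
  B: 79 + 0.78×(128−79) = 79 + 38.22 = 117.22 → 117
  → #6c7f75
67% tint:
  R: 35 + 147.4 = 182.4 → 182
  G: 125 + 0.67×(255−125) = 125 + 87.1 = 212.1 → 212
  B: 79 + 0.67×(255−79) = 79 + 117.92 = 196.92 → 197
  → #b6d4c5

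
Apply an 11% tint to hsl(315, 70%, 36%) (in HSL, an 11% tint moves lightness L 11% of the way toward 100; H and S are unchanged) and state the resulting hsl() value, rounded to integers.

L moves 11% from 36 toward 100: 36 + 7.04 = 43.04 → 43.
H and S are unchanged.

hsl(315, 70%, 43%)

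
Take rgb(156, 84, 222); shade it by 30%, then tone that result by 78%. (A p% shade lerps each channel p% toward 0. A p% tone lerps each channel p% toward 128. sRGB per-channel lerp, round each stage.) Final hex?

#7c7186

Per channel, c → c + 0.3(0 − c):
  R: 156 − 46.8 = 109.2 → 109
  G: 84 + 0.3×(0−84) = 84 − 25.2 = 58.8 → 59
  B: 222 + 0.3×(0−222) = 222 − 66.6 = 155.4 → 155
After the shade: rgb(109, 59, 155) = #6d3b9b.
A 78% tone moves each channel 78% toward 128:
  R: 109 + 0.78×(128−109) = 109 + 14.82 = 123.82 → 124
  G: 59 + 53.82 = 112.82 → 113
  B: 155 + 0.78×(128−155) = 155 − 21.06 = 133.94 → 134
rgb(124, 113, 134) = #7c7186.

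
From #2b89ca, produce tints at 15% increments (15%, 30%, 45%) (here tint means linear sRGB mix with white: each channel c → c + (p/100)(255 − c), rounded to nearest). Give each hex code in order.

#4b9bd2, #6bacda, #8abee2

#2b89ca is rgb(43, 137, 202).
15%: (43 + 31.8 = 74.8→75, 137 + 17.7 = 154.7→155, 202 + 7.95 = 209.95→210) → #4b9bd2
30%: (43 + 63.6 = 106.6→107, 137 + 35.4 = 172.4→172, 202 + 15.9 = 217.9→218) → #6bacda
45%: (43 + 95.4 = 138.4→138, 137 + 53.1 = 190.1→190, 202 + 23.85 = 225.85→226) → #8abee2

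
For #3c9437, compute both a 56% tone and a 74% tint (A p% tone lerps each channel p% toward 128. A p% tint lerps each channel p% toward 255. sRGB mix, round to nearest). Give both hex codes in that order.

#628960, #cce3cb

#3c9437 is rgb(60, 148, 55).
56% tone:
  R: 60 + 0.56×(128−60) = 60 + 38.08 = 98.08 → 98
  G: 148 + 0.56×(128−148) = 148 − 11.2 = 136.8 → 137
  B: 55 + 0.56×(128−55) = 55 + 40.88 = 95.88 → 96
  → #628960
74% tint:
  R: 60 + 144.3 = 204.3 → 204
  G: 148 + 0.74×(255−148) = 148 + 79.18 = 227.18 → 227
  B: 55 + 148 = 203 → 203
  → #cce3cb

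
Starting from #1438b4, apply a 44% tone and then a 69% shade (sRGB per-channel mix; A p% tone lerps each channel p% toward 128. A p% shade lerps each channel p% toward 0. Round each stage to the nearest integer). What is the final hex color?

#151b31

#1438b4 is rgb(20, 56, 180).
A 44% tone moves each channel 44% toward 128:
  R: 20 + 47.52 = 67.52 → 68
  G: 56 + 0.44×(128−56) = 56 + 31.68 = 87.68 → 88
  B: 180 + 0.44×(128−180) = 180 − 22.88 = 157.12 → 157
After the tone: rgb(68, 88, 157) = #44589d.
Lerp each channel 69% toward 0:
  R: 68 − 46.92 = 21.08 → 21
  G: 88 − 60.72 = 27.28 → 27
  B: 157 + 0.69×(0−157) = 157 − 108.33 = 48.67 → 49
rgb(21, 27, 49) = #151b31.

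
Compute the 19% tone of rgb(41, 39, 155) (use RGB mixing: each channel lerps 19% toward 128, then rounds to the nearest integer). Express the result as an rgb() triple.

rgb(58, 56, 150)

A 19% tone moves each channel 19% toward 128:
  R: 41 + 0.19×(128−41) = 41 + 16.53 = 57.53 → 58
  G: 39 + 0.19×(128−39) = 39 + 16.91 = 55.91 → 56
  B: 155 + 0.19×(128−155) = 155 − 5.13 = 149.87 → 150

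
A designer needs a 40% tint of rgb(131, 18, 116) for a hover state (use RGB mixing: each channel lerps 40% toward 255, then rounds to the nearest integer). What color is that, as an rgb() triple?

rgb(181, 113, 172)

Lerp each channel 40% toward 255:
  R: 131 + 0.4×(255−131) = 131 + 49.6 = 180.6 → 181
  G: 18 + 0.4×(255−18) = 18 + 94.8 = 112.8 → 113
  B: 116 + 0.4×(255−116) = 116 + 55.6 = 171.6 → 172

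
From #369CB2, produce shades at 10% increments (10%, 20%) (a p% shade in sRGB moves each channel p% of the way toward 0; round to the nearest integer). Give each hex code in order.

#318CA0, #2B7D8E

#369CB2 is rgb(54, 156, 178).
10%: (54 − 5.4 = 48.6→49, 156 − 15.6 = 140.4→140, 178 − 17.8 = 160.2→160) → #318CA0
20%: (54 − 10.8 = 43.2→43, 156 − 31.2 = 124.8→125, 178 − 35.6 = 142.4→142) → #2B7D8E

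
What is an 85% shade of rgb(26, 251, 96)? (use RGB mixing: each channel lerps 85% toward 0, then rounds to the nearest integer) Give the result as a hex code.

An 85% shade moves each channel 85% toward 0:
  R: 26 + 0.85×(0−26) = 26 − 22.1 = 3.9 → 4
  G: 251 + 0.85×(0−251) = 251 − 213.35 = 37.65 → 38
  B: 96 − 81.6 = 14.4 → 14
rgb(4, 38, 14) = #04260E.

#04260E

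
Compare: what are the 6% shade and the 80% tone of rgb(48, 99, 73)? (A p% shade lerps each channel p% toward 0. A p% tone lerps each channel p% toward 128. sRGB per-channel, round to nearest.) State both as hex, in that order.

#2D5D45, #707A75

6% shade:
  R: 48 − 2.88 = 45.12 → 45
  G: 99 − 5.94 = 93.06 → 93
  B: 73 + 0.06×(0−73) = 73 − 4.38 = 68.62 → 69
  → #2D5D45
80% tone:
  R: 48 + 0.8×(128−48) = 48 + 64 = 112 → 112
  G: 99 + 23.2 = 122.2 → 122
  B: 73 + 44 = 117 → 117
  → #707A75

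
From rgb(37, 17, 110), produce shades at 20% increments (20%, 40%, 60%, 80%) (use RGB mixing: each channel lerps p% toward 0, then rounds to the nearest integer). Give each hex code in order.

#1e0e58, #160a42, #0f072c, #070316

20%: (37 − 7.4 = 29.6→30, 17 − 3.4 = 13.6→14, 110 − 22 = 88→88) → #1e0e58
40%: (37 − 14.8 = 22.2→22, 17 − 6.8 = 10.2→10, 110 − 44 = 66→66) → #160a42
60%: (37 − 22.2 = 14.8→15, 17 − 10.2 = 6.8→7, 110 − 66 = 44→44) → #0f072c
80%: (37 − 29.6 = 7.4→7, 17 − 13.6 = 3.4→3, 110 − 88 = 22→22) → #070316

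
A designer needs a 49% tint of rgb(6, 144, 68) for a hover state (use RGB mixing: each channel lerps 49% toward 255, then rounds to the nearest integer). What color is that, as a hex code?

Lerp each channel 49% toward 255:
  R: 6 + 0.49×(255−6) = 6 + 122.01 = 128.01 → 128
  G: 144 + 54.39 = 198.39 → 198
  B: 68 + 0.49×(255−68) = 68 + 91.63 = 159.63 → 160
rgb(128, 198, 160) = #80C6A0.

#80C6A0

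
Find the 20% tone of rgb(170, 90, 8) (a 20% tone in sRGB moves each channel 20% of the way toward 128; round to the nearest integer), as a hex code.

#A26220

Lerp each channel 20% toward 128:
  R: 170 + 0.2×(128−170) = 170 − 8.4 = 161.6 → 162
  G: 90 + 7.6 = 97.6 → 98
  B: 8 + 24 = 32 → 32
rgb(162, 98, 32) = #A26220.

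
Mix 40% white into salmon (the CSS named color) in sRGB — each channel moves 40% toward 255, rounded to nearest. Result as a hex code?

CSS salmon is rgb(250, 128, 114).
Per channel, c → c + 0.4(255 − c):
  R: 250 + 2 = 252 → 252
  G: 128 + 50.8 = 178.8 → 179
  B: 114 + 56.4 = 170.4 → 170
rgb(252, 179, 170) = #FCB3AA.

#FCB3AA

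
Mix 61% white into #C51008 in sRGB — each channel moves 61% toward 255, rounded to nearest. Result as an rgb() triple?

#C51008 is rgb(197, 16, 8).
A 61% tint moves each channel 61% toward 255:
  R: 197 + 0.61×(255−197) = 197 + 35.38 = 232.38 → 232
  G: 16 + 145.79 = 161.79 → 162
  B: 8 + 0.61×(255−8) = 8 + 150.67 = 158.67 → 159

rgb(232, 162, 159)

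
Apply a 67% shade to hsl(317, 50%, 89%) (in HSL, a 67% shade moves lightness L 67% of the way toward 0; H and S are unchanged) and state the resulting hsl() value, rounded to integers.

L moves 67% from 89 toward 0: 89 − 59.63 = 29.37 → 29.
H and S are unchanged.

hsl(317, 50%, 29%)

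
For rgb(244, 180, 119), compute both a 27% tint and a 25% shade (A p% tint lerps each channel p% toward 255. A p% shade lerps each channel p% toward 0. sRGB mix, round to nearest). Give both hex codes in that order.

#F7C89C, #B78759

27% tint:
  R: 244 + 2.97 = 246.97 → 247
  G: 180 + 0.27×(255−180) = 180 + 20.25 = 200.25 → 200
  B: 119 + 36.72 = 155.72 → 156
  → #F7C89C
25% shade:
  R: 244 + 0.25×(0−244) = 244 − 61 = 183 → 183
  G: 180 − 45 = 135 → 135
  B: 119 + 0.25×(0−119) = 119 − 29.75 = 89.25 → 89
  → #B78759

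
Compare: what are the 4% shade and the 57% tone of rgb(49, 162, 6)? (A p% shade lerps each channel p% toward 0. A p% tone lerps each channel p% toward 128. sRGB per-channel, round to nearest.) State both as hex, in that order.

#2f9c06, #5e8f4c

4% shade:
  R: 49 + 0.04×(0−49) = 49 − 1.96 = 47.04 → 47
  G: 162 − 6.48 = 155.52 → 156
  B: 6 + 0.04×(0−6) = 6 − 0.24 = 5.76 → 6
  → #2f9c06
57% tone:
  R: 49 + 0.57×(128−49) = 49 + 45.03 = 94.03 → 94
  G: 162 + 0.57×(128−162) = 162 − 19.38 = 142.62 → 143
  B: 6 + 69.54 = 75.54 → 76
  → #5e8f4c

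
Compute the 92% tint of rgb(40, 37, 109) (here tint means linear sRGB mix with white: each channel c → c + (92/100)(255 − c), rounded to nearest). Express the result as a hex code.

#eeeef3

A 92% tint moves each channel 92% toward 255:
  R: 40 + 0.92×(255−40) = 40 + 197.8 = 237.8 → 238
  G: 37 + 0.92×(255−37) = 37 + 200.56 = 237.56 → 238
  B: 109 + 134.32 = 243.32 → 243
rgb(238, 238, 243) = #eeeef3.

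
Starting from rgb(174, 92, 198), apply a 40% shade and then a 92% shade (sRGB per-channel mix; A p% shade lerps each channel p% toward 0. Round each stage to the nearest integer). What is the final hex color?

Lerp each channel 40% toward 0:
  R: 174 − 69.6 = 104.4 → 104
  G: 92 + 0.4×(0−92) = 92 − 36.8 = 55.2 → 55
  B: 198 + 0.4×(0−198) = 198 − 79.2 = 118.8 → 119
After the shade: rgb(104, 55, 119) = #683777.
Lerp each channel 92% toward 0:
  R: 104 + 0.92×(0−104) = 104 − 95.68 = 8.32 → 8
  G: 55 + 0.92×(0−55) = 55 − 50.6 = 4.4 → 4
  B: 119 + 0.92×(0−119) = 119 − 109.48 = 9.52 → 10
rgb(8, 4, 10) = #08040A.

#08040A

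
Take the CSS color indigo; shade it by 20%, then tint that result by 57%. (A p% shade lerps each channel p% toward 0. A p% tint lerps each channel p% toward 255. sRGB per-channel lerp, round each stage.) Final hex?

CSS indigo is rgb(75, 0, 130).
Per channel, c → c + 0.2(0 − c):
  R: 75 − 15 = 60 → 60
  G: 0 + 0 = 0 → 0
  B: 130 + 0.2×(0−130) = 130 − 26 = 104 → 104
After the shade: rgb(60, 0, 104) = #3c0068.
A 57% tint moves each channel 57% toward 255:
  R: 60 + 0.57×(255−60) = 60 + 111.15 = 171.15 → 171
  G: 0 + 145.35 = 145.35 → 145
  B: 104 + 0.57×(255−104) = 104 + 86.07 = 190.07 → 190
rgb(171, 145, 190) = #ab91be.

#ab91be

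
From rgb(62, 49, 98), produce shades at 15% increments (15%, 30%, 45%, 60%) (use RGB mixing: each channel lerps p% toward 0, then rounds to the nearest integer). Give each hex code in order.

#352a53, #2b2245, #221b36, #191427

15%: (62 − 9.3 = 52.7→53, 49 − 7.35 = 41.65→42, 98 − 14.7 = 83.3→83) → #352a53
30%: (62 − 18.6 = 43.4→43, 49 − 14.7 = 34.3→34, 98 − 29.4 = 68.6→69) → #2b2245
45%: (62 − 27.9 = 34.1→34, 49 − 22.05 = 26.95→27, 98 − 44.1 = 53.9→54) → #221b36
60%: (62 − 37.2 = 24.8→25, 49 − 29.4 = 19.6→20, 98 − 58.8 = 39.2→39) → #191427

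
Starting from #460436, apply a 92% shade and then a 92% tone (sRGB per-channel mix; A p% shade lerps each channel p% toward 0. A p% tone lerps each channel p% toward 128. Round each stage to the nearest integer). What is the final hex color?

#460436 is rgb(70, 4, 54).
A 92% shade moves each channel 92% toward 0:
  R: 70 − 64.4 = 5.6 → 6
  G: 4 − 3.68 = 0.32 → 0
  B: 54 + 0.92×(0−54) = 54 − 49.68 = 4.32 → 4
After the shade: rgb(6, 0, 4) = #060004.
A 92% tone moves each channel 92% toward 128:
  R: 6 + 0.92×(128−6) = 6 + 112.24 = 118.24 → 118
  G: 0 + 117.76 = 117.76 → 118
  B: 4 + 0.92×(128−4) = 4 + 114.08 = 118.08 → 118
rgb(118, 118, 118) = #767676.

#767676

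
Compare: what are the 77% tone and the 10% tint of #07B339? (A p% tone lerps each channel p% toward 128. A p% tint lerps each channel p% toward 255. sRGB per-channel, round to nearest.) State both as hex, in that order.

#648C70, #20BB4D

#07B339 is rgb(7, 179, 57).
77% tone:
  R: 7 + 0.77×(128−7) = 7 + 93.17 = 100.17 → 100
  G: 179 + 0.77×(128−179) = 179 − 39.27 = 139.73 → 140
  B: 57 + 0.77×(128−57) = 57 + 54.67 = 111.67 → 112
  → #648C70
10% tint:
  R: 7 + 0.1×(255−7) = 7 + 24.8 = 31.8 → 32
  G: 179 + 7.6 = 186.6 → 187
  B: 57 + 19.8 = 76.8 → 77
  → #20BB4D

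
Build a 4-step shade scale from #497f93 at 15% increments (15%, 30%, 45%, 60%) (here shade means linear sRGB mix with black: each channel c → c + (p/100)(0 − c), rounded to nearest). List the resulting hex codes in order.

#497f93 is rgb(73, 127, 147).
15%: (73 − 10.95 = 62.05→62, 127 − 19.05 = 107.95→108, 147 − 22.05 = 124.95→125) → #3e6c7d
30%: (73 − 21.9 = 51.1→51, 127 − 38.1 = 88.9→89, 147 − 44.1 = 102.9→103) → #335967
45%: (73 − 32.85 = 40.15→40, 127 − 57.15 = 69.85→70, 147 − 66.15 = 80.85→81) → #284651
60%: (73 − 43.8 = 29.2→29, 127 − 76.2 = 50.8→51, 147 − 88.2 = 58.8→59) → #1d333b

#3e6c7d, #335967, #284651, #1d333b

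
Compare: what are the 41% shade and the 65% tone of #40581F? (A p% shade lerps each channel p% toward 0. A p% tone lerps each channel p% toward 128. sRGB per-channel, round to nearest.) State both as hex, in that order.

#263412, #6A725E

#40581F is rgb(64, 88, 31).
41% shade:
  R: 64 + 0.41×(0−64) = 64 − 26.24 = 37.76 → 38
  G: 88 + 0.41×(0−88) = 88 − 36.08 = 51.92 → 52
  B: 31 + 0.41×(0−31) = 31 − 12.71 = 18.29 → 18
  → #263412
65% tone:
  R: 64 + 41.6 = 105.6 → 106
  G: 88 + 26 = 114 → 114
  B: 31 + 63.05 = 94.05 → 94
  → #6A725E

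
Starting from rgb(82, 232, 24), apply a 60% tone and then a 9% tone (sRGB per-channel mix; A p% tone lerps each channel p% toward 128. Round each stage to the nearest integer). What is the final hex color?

A 60% tone moves each channel 60% toward 128:
  R: 82 + 0.6×(128−82) = 82 + 27.6 = 109.6 → 110
  G: 232 + 0.6×(128−232) = 232 − 62.4 = 169.6 → 170
  B: 24 + 0.6×(128−24) = 24 + 62.4 = 86.4 → 86
After the tone: rgb(110, 170, 86) = #6EAA56.
A 9% tone moves each channel 9% toward 128:
  R: 110 + 1.62 = 111.62 → 112
  G: 170 + 0.09×(128−170) = 170 − 3.78 = 166.22 → 166
  B: 86 + 0.09×(128−86) = 86 + 3.78 = 89.78 → 90
rgb(112, 166, 90) = #70A65A.

#70A65A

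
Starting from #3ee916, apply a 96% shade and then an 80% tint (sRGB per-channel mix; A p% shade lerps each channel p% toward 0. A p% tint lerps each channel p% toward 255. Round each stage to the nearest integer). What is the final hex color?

#3ee916 is rgb(62, 233, 22).
Lerp each channel 96% toward 0:
  R: 62 − 59.52 = 2.48 → 2
  G: 233 + 0.96×(0−233) = 233 − 223.68 = 9.32 → 9
  B: 22 − 21.12 = 0.88 → 1
After the shade: rgb(2, 9, 1) = #020901.
Per channel, c → c + 0.8(255 − c):
  R: 2 + 0.8×(255−2) = 2 + 202.4 = 204.4 → 204
  G: 9 + 196.8 = 205.8 → 206
  B: 1 + 0.8×(255−1) = 1 + 203.2 = 204.2 → 204
rgb(204, 206, 204) = #cccecc.

#cccecc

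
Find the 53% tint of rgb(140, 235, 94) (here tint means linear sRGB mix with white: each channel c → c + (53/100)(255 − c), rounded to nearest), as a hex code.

A 53% tint moves each channel 53% toward 255:
  R: 140 + 0.53×(255−140) = 140 + 60.95 = 200.95 → 201
  G: 235 + 0.53×(255−235) = 235 + 10.6 = 245.6 → 246
  B: 94 + 0.53×(255−94) = 94 + 85.33 = 179.33 → 179
rgb(201, 246, 179) = #c9f6b3.

#c9f6b3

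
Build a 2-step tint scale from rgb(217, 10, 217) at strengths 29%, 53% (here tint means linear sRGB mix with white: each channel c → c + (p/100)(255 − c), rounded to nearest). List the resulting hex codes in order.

29%: (217 + 11.02 = 228.02→228, 10 + 71.05 = 81.05→81, 217 + 11.02 = 228.02→228) → #E451E4
53%: (217 + 20.14 = 237.14→237, 10 + 129.85 = 139.85→140, 217 + 20.14 = 237.14→237) → #ED8CED

#E451E4, #ED8CED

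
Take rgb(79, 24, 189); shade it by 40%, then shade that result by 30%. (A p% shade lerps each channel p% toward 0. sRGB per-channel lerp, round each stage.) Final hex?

Per channel, c → c + 0.4(0 − c):
  R: 79 + 0.4×(0−79) = 79 − 31.6 = 47.4 → 47
  G: 24 + 0.4×(0−24) = 24 − 9.6 = 14.4 → 14
  B: 189 + 0.4×(0−189) = 189 − 75.6 = 113.4 → 113
After the shade: rgb(47, 14, 113) = #2F0E71.
Per channel, c → c + 0.3(0 − c):
  R: 47 + 0.3×(0−47) = 47 − 14.1 = 32.9 → 33
  G: 14 + 0.3×(0−14) = 14 − 4.2 = 9.8 → 10
  B: 113 + 0.3×(0−113) = 113 − 33.9 = 79.1 → 79
rgb(33, 10, 79) = #210A4F.

#210A4F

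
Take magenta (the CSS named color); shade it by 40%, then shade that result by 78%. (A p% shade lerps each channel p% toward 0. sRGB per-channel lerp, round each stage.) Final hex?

#220022

CSS magenta is rgb(255, 0, 255).
Lerp each channel 40% toward 0:
  R: 255 + 0.4×(0−255) = 255 − 102 = 153 → 153
  G: 0 + 0.4×(0−0) = 0 + 0 = 0 → 0
  B: 255 + 0.4×(0−255) = 255 − 102 = 153 → 153
After the shade: rgb(153, 0, 153) = #990099.
Lerp each channel 78% toward 0:
  R: 153 + 0.78×(0−153) = 153 − 119.34 = 33.66 → 34
  G: 0 + 0 = 0 → 0
  B: 153 + 0.78×(0−153) = 153 − 119.34 = 33.66 → 34
rgb(34, 0, 34) = #220022.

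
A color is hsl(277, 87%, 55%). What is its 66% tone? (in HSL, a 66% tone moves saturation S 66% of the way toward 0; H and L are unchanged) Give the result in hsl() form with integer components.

S moves 66% from 87 toward 0: 87 − 57.42 = 29.58 → 30.
H and L are unchanged.

hsl(277, 30%, 55%)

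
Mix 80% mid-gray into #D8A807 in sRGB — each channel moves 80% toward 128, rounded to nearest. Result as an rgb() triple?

#D8A807 is rgb(216, 168, 7).
Lerp each channel 80% toward 128:
  R: 216 + 0.8×(128−216) = 216 − 70.4 = 145.6 → 146
  G: 168 − 32 = 136 → 136
  B: 7 + 0.8×(128−7) = 7 + 96.8 = 103.8 → 104

rgb(146, 136, 104)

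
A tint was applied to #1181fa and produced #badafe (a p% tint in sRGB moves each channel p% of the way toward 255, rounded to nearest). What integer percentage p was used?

#1181fa is rgb(17, 129, 250); #badafe is rgb(186, 218, 254).
On the R channel (widest range): 186 ≈ 17 + (p/100)(255 − 17), so p ≈ 100×(186 − 17)/(255 − 17) = 16900/238 = 71.01.
p = 71 reproduces all three channels after rounding.

71%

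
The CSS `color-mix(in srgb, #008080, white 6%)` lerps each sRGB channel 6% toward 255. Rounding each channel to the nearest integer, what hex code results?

#0f8888

#008080 is rgb(0, 128, 128).
A 6% tint moves each channel 6% toward 255:
  R: 0 + 0.06×(255−0) = 0 + 15.3 = 15.3 → 15
  G: 128 + 0.06×(255−128) = 128 + 7.62 = 135.62 → 136
  B: 128 + 0.06×(255−128) = 128 + 7.62 = 135.62 → 136
rgb(15, 136, 136) = #0f8888.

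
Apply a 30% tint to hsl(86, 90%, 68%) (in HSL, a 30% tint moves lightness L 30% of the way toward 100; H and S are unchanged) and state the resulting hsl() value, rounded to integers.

L moves 30% from 68 toward 100: 68 + 9.6 = 77.6 → 78.
H and S are unchanged.

hsl(86, 90%, 78%)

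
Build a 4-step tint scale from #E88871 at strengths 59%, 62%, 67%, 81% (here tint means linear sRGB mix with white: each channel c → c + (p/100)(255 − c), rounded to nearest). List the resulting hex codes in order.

#F6CEC5, #F6D2C9, #F7D8D0, #FBE8E4

#E88871 is rgb(232, 136, 113).
59%: (232 + 13.57 = 245.57→246, 136 + 70.21 = 206.21→206, 113 + 83.78 = 196.78→197) → #F6CEC5
62%: (232 + 14.26 = 246.26→246, 136 + 73.78 = 209.78→210, 113 + 88.04 = 201.04→201) → #F6D2C9
67%: (232 + 15.41 = 247.41→247, 136 + 79.73 = 215.73→216, 113 + 95.14 = 208.14→208) → #F7D8D0
81%: (232 + 18.63 = 250.63→251, 136 + 96.39 = 232.39→232, 113 + 115.02 = 228.02→228) → #FBE8E4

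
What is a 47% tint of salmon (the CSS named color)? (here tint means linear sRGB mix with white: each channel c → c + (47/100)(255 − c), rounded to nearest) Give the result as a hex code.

#FCBCB4

CSS salmon is rgb(250, 128, 114).
Lerp each channel 47% toward 255:
  R: 250 + 0.47×(255−250) = 250 + 2.35 = 252.35 → 252
  G: 128 + 59.69 = 187.69 → 188
  B: 114 + 66.27 = 180.27 → 180
rgb(252, 188, 180) = #FCBCB4.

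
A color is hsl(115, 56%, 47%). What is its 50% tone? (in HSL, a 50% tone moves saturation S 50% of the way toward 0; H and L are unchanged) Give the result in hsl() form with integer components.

S moves 50% from 56 toward 0: 56 − 28 = 28 → 28.
H and L are unchanged.

hsl(115, 28%, 47%)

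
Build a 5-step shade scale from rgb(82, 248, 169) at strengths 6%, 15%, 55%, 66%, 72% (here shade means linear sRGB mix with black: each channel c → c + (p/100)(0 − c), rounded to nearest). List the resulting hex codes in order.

6%: (82 − 4.92 = 77.08→77, 248 − 14.88 = 233.12→233, 169 − 10.14 = 158.86→159) → #4DE99F
15%: (82 − 12.3 = 69.7→70, 248 − 37.2 = 210.8→211, 169 − 25.35 = 143.65→144) → #46D390
55%: (82 − 45.1 = 36.9→37, 248 − 136.4 = 111.6→112, 169 − 92.95 = 76.05→76) → #25704C
66%: (82 − 54.12 = 27.88→28, 248 − 163.68 = 84.32→84, 169 − 111.54 = 57.46→57) → #1C5439
72%: (82 − 59.04 = 22.96→23, 248 − 178.56 = 69.44→69, 169 − 121.68 = 47.32→47) → #17452F

#4DE99F, #46D390, #25704C, #1C5439, #17452F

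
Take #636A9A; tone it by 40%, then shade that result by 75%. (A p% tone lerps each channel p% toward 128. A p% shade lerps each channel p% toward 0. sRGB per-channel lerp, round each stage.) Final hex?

#1C1D24

#636A9A is rgb(99, 106, 154).
A 40% tone moves each channel 40% toward 128:
  R: 99 + 0.4×(128−99) = 99 + 11.6 = 110.6 → 111
  G: 106 + 8.8 = 114.8 → 115
  B: 154 − 10.4 = 143.6 → 144
After the tone: rgb(111, 115, 144) = #6F7390.
Per channel, c → c + 0.75(0 − c):
  R: 111 − 83.25 = 27.75 → 28
  G: 115 − 86.25 = 28.75 → 29
  B: 144 − 108 = 36 → 36
rgb(28, 29, 36) = #1C1D24.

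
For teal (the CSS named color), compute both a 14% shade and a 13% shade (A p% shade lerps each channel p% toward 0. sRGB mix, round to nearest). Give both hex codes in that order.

#006E6E, #006F6F

CSS teal is rgb(0, 128, 128).
14% shade:
  R: 0 + 0 = 0 → 0
  G: 128 + 0.14×(0−128) = 128 − 17.92 = 110.08 → 110
  B: 128 − 17.92 = 110.08 → 110
  → #006E6E
13% shade:
  R: 0 + 0.13×(0−0) = 0 + 0 = 0 → 0
  G: 128 + 0.13×(0−128) = 128 − 16.64 = 111.36 → 111
  B: 128 + 0.13×(0−128) = 128 − 16.64 = 111.36 → 111
  → #006F6F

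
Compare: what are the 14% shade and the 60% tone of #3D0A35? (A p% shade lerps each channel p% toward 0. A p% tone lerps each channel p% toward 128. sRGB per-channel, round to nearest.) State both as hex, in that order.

#34092E, #655162

#3D0A35 is rgb(61, 10, 53).
14% shade:
  R: 61 + 0.14×(0−61) = 61 − 8.54 = 52.46 → 52
  G: 10 + 0.14×(0−10) = 10 − 1.4 = 8.6 → 9
  B: 53 + 0.14×(0−53) = 53 − 7.42 = 45.58 → 46
  → #34092E
60% tone:
  R: 61 + 40.2 = 101.2 → 101
  G: 10 + 0.6×(128−10) = 10 + 70.8 = 80.8 → 81
  B: 53 + 0.6×(128−53) = 53 + 45 = 98 → 98
  → #655162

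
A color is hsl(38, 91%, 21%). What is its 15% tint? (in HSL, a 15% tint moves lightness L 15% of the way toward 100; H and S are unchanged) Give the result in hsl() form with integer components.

hsl(38, 91%, 33%)

L moves 15% from 21 toward 100: 21 + 11.85 = 32.85 → 33.
H and S are unchanged.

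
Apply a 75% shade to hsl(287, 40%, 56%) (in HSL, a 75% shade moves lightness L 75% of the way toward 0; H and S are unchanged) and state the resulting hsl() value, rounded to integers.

hsl(287, 40%, 14%)

L moves 75% from 56 toward 0: 56 − 42 = 14 → 14.
H and S are unchanged.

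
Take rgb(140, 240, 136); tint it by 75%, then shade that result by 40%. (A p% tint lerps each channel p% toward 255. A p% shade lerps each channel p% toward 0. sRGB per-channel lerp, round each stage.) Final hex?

A 75% tint moves each channel 75% toward 255:
  R: 140 + 0.75×(255−140) = 140 + 86.25 = 226.25 → 226
  G: 240 + 11.25 = 251.25 → 251
  B: 136 + 0.75×(255−136) = 136 + 89.25 = 225.25 → 225
After the tint: rgb(226, 251, 225) = #E2FBE1.
Per channel, c → c + 0.4(0 − c):
  R: 226 + 0.4×(0−226) = 226 − 90.4 = 135.6 → 136
  G: 251 − 100.4 = 150.6 → 151
  B: 225 + 0.4×(0−225) = 225 − 90 = 135 → 135
rgb(136, 151, 135) = #889787.

#889787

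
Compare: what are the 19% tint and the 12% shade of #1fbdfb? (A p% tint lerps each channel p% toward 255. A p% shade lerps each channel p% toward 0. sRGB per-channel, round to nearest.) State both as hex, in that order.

#4acafc, #1ba6dd

#1fbdfb is rgb(31, 189, 251).
19% tint:
  R: 31 + 0.19×(255−31) = 31 + 42.56 = 73.56 → 74
  G: 189 + 0.19×(255−189) = 189 + 12.54 = 201.54 → 202
  B: 251 + 0.19×(255−251) = 251 + 0.76 = 251.76 → 252
  → #4acafc
12% shade:
  R: 31 + 0.12×(0−31) = 31 − 3.72 = 27.28 → 27
  G: 189 − 22.68 = 166.32 → 166
  B: 251 + 0.12×(0−251) = 251 − 30.12 = 220.88 → 221
  → #1ba6dd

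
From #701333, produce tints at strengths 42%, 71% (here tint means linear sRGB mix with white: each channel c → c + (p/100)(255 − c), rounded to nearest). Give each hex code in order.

#701333 is rgb(112, 19, 51).
42%: (112 + 60.06 = 172.06→172, 19 + 99.12 = 118.12→118, 51 + 85.68 = 136.68→137) → #ac7689
71%: (112 + 101.53 = 213.53→214, 19 + 167.56 = 186.56→187, 51 + 144.84 = 195.84→196) → #d6bbc4

#ac7689, #d6bbc4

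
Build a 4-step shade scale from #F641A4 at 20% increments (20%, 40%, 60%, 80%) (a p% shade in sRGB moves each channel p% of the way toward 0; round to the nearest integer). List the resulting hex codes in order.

#F641A4 is rgb(246, 65, 164).
20%: (246 − 49.2 = 196.8→197, 65 − 13 = 52→52, 164 − 32.8 = 131.2→131) → #C53483
40%: (246 − 98.4 = 147.6→148, 65 − 26 = 39→39, 164 − 65.6 = 98.4→98) → #942762
60%: (246 − 147.6 = 98.4→98, 65 − 39 = 26→26, 164 − 98.4 = 65.6→66) → #621A42
80%: (246 − 196.8 = 49.2→49, 65 − 52 = 13→13, 164 − 131.2 = 32.8→33) → #310D21

#C53483, #942762, #621A42, #310D21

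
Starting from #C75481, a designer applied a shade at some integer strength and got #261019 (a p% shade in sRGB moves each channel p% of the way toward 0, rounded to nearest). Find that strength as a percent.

#C75481 is rgb(199, 84, 129); #261019 is rgb(38, 16, 25).
On the R channel (widest range): 38 ≈ 199 + (p/100)(0 − 199), so p ≈ 100×(38 − 199)/(0 − 199) = -16100/-199 = 80.90.
p = 81 reproduces all three channels after rounding.

81%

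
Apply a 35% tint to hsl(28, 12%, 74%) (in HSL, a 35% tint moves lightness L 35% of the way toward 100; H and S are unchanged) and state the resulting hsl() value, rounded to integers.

L moves 35% from 74 toward 100: 74 + 9.1 = 83.1 → 83.
H and S are unchanged.

hsl(28, 12%, 83%)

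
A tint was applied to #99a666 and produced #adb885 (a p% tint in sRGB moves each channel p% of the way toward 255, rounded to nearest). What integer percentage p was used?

#99a666 is rgb(153, 166, 102); #adb885 is rgb(173, 184, 133).
On the B channel (widest range): 133 ≈ 102 + (p/100)(255 − 102), so p ≈ 100×(133 − 102)/(255 − 102) = 3100/153 = 20.26.
p = 20 reproduces all three channels after rounding.

20%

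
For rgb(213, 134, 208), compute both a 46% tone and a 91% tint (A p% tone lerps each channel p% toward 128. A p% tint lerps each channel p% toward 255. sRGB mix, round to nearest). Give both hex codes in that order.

46% tone:
  R: 213 + 0.46×(128−213) = 213 − 39.1 = 173.9 → 174
  G: 134 − 2.76 = 131.24 → 131
  B: 208 + 0.46×(128−208) = 208 − 36.8 = 171.2 → 171
  → #AE83AB
91% tint:
  R: 213 + 38.22 = 251.22 → 251
  G: 134 + 0.91×(255−134) = 134 + 110.11 = 244.11 → 244
  B: 208 + 0.91×(255−208) = 208 + 42.77 = 250.77 → 251
  → #FBF4FB

#AE83AB, #FBF4FB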